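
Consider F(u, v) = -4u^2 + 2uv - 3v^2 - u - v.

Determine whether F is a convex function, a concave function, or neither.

concave

F is quadratic, so its Hessian is the constant matrix H = [[-8, 2], [2, -6]].
det(H) = 44, tr(H) = -14.
det(H) > 0 and tr(H) < 0, so H is negative definite everywhere: concave.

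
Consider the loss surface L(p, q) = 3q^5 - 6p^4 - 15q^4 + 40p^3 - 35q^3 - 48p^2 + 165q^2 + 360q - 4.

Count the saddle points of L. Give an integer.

6

L separates as a function of p plus a function of q, so ∇L=0 decouples.
∂L/∂p = -24p(p - 4)(p - 1) = 0 at p ∈ {0, 1, 4}; ∂L/∂q = 15(q - 4)(q - 3)(q + 1)(q + 2) = 0 at q ∈ {-2, -1, 3, 4}.
The Hessian is diagonal: diag(L_pp, L_qq). Second derivatives: L_pp(0)=-96, L_pp(1)=72, L_pp(4)=-288; L_qq(-2)=-450, L_qq(-1)=300, L_qq(3)=-300, L_qq(4)=450.
Saddle points occur where the two diagonal entries have opposite signs: (0, -1), (0, 4), (1, -2), (1, 3), (4, -1), (4, 4). Count: 6.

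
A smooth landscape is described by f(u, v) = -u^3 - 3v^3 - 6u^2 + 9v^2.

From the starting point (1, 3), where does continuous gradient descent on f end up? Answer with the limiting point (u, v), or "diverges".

diverges

f is separable, so gradient descent decouples: u follows -∂f/∂u, v follows -∂f/∂v.
∂f/∂u = -3u(u + 4); at u=1 this is -15, so u increases.
∂f/∂v = -9v(v - 2); at v=3 this is -27, so v increases.
The u-coordinate has no critical point in that direction and runs off to infinity.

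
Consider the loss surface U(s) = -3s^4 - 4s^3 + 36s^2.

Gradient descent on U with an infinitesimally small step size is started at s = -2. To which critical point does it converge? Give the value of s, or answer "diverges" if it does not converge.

0

U'(s) = -12s(s - 2)(s + 3), so U'(-2) = -96.
Gradient descent moves in the -U' direction, i.e. s is increasing.
The nearest critical point in that direction is s = 0, where U'' = 72 > 0 (a local minimum). The iterate converges there.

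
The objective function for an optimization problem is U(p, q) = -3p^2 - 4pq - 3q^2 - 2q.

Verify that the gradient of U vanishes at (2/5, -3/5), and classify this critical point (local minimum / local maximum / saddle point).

local maximum

∇U = (-6p - 4q, -4p - 6q - 2); substituting (2/5, -3/5) gives ∇U = (0, 0), so (2/5, -3/5) is indeed a critical point.
The Hessian of U is constant: H = [[-6, -4], [-4, -6]].
det(H) = (-6)·(-6) − (-4)² = 20.
det(H) > 0 and tr(H) = -12 < 0, so H is negative definite and the point is a local maximum.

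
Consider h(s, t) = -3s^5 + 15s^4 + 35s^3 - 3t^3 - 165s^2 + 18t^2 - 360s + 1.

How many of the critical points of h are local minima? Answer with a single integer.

h separates as a function of s plus a function of t, so ∇h=0 decouples.
∂h/∂s = -15(s - 4)(s - 3)(s + 1)(s + 2) = 0 at s ∈ {-2, -1, 3, 4}; ∂h/∂t = -9t(t - 4) = 0 at t ∈ {0, 4}.
The Hessian is diagonal: diag(h_ss, h_tt). Second derivatives: h_ss(-2)=450, h_ss(-1)=-300, h_ss(3)=300, h_ss(4)=-450; h_tt(0)=36, h_tt(4)=-36.
Local minima occur where both diagonal entries positive: (-2, 0), (3, 0). Count: 2.

2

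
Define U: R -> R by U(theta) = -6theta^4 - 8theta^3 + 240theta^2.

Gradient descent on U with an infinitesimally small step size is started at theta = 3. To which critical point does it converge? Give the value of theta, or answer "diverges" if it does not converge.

U'(theta) = -24theta(theta - 4)(theta + 5), so U'(3) = 576.
Gradient descent moves in the -U' direction, i.e. theta is decreasing.
The nearest critical point in that direction is theta = 0, where U'' = 480 > 0 (a local minimum). The iterate converges there.

0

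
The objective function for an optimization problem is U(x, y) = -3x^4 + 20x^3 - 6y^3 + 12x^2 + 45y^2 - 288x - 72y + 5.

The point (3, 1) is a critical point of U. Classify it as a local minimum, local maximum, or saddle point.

local minimum

The mixed partial ∂²U/∂x∂y is 0, so the Hessian at any point is diag(U_xx, U_yy) = diag(12(-3x^2 + 10x + 2), 18(-2y + 5)).
At (3, 1): H = diag(60, 54).
Both eigenvalues are positive, so H is positive definite: a local minimum.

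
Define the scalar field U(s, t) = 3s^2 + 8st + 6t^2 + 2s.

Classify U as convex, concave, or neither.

U is quadratic, so its Hessian is the constant matrix H = [[6, 8], [8, 12]].
det(H) = 8, tr(H) = 18.
det(H) > 0 and tr(H) > 0, so H is positive definite everywhere: convex.

convex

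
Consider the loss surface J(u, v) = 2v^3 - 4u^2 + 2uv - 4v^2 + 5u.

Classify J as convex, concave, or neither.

neither

The term 2v^3 is cubic, so the Hessian is not constant.
∂²J/∂v² = 12v - 8, which takes both signs as v varies (negative for sufficiently negative v). A diagonal entry of the Hessian changing sign means the Hessian is neither positive- nor negative-semidefinite on all of R^2.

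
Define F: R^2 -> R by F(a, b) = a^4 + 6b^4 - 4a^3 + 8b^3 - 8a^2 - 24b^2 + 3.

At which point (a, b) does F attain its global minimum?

(4, -2)

F(a,b) separates as P(a) + Q(b) + 3, so its minimum is min P + min Q + 3.
P'(a) = 4a(a - 4)(a + 1) vanishes at a ∈ {-1, 0, 4}; Q'(b) = 24b(b - 1)(b + 2) vanishes at b ∈ {-2, 0, 1}.
Local minima of P (where P''>0): P(-1)=-3, P(4)=-128. Local minima of Q: Q(-2)=-64, Q(1)=-10.
So the global minimum of F is P(4) + Q(-2) + 3 = -128 − 64 + 3 = -189, attained at (4, -2).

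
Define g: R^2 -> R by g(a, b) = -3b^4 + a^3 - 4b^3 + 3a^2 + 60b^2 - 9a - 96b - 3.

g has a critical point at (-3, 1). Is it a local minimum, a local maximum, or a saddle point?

saddle point

The mixed partial ∂²g/∂a∂b is 0, so the Hessian at any point is diag(g_aa, g_bb) = diag(6(a + 1), 12(-3b^2 - 2b + 10)).
At (-3, 1): H = diag(-12, 60).
The eigenvalues have opposite signs, so H is indefinite: a saddle point.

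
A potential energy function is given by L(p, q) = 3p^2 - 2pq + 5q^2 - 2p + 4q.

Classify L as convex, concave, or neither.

L is quadratic, so its Hessian is the constant matrix H = [[6, -2], [-2, 10]].
det(H) = 56, tr(H) = 16.
det(H) > 0 and tr(H) > 0, so H is positive definite everywhere: convex.

convex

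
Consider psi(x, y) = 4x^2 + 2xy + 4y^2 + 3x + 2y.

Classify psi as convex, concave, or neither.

psi is quadratic, so its Hessian is the constant matrix H = [[8, 2], [2, 8]].
det(H) = 60, tr(H) = 16.
det(H) > 0 and tr(H) > 0, so H is positive definite everywhere: convex.

convex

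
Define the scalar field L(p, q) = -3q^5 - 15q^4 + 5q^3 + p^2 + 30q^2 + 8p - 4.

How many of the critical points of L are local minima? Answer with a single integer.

L separates as a function of p plus a function of q, so ∇L=0 decouples.
∂L/∂p = 2(p + 4) = 0 at p ∈ {-4}; ∂L/∂q = -15q(q - 1)(q + 1)(q + 4) = 0 at q ∈ {-4, -1, 0, 1}.
The Hessian is diagonal: diag(L_pp, L_qq). Second derivatives: L_pp(-4)=2; L_qq(-4)=900, L_qq(-1)=-90, L_qq(0)=60, L_qq(1)=-150.
Local minima occur where both diagonal entries positive: (-4, -4), (-4, 0). Count: 2.

2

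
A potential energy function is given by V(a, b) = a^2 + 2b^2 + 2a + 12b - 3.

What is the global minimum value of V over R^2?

V(a,b) separates as P(a) + Q(b) − 3, so its minimum is min P + min Q − 3.
P'(a) = 2a + 2 vanishes at a ∈ {-1}; Q'(b) = 4b + 12 vanishes at b ∈ {-3}.
Local minima of P (where P''>0): P(-1)=-1. Local minima of Q: Q(-3)=-18.
So the global minimum of V is P(-1) + Q(-3) − 3 = -1 − 18 − 3 = -22, attained at (-1, -3).

-22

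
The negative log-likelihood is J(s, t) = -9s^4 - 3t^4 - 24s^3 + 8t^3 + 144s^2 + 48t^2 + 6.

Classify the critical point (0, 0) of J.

local minimum

The mixed partial ∂²J/∂s∂t is 0, so the Hessian at any point is diag(J_ss, J_tt) = diag(36(-3s^2 - 4s + 8), 12(-3t^2 + 4t + 8)).
At (0, 0): H = diag(288, 96).
Both eigenvalues are positive, so H is positive definite: a local minimum.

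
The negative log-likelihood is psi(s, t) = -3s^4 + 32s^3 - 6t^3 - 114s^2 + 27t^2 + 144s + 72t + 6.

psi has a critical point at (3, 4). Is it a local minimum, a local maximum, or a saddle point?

saddle point

The mixed partial ∂²psi/∂s∂t is 0, so the Hessian at any point is diag(psi_ss, psi_tt) = diag(12(-3s^2 + 16s - 19), 18(-2t + 3)).
At (3, 4): H = diag(24, -90).
The eigenvalues have opposite signs, so H is indefinite: a saddle point.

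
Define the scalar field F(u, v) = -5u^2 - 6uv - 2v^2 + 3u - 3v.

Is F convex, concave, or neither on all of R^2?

F is quadratic, so its Hessian is the constant matrix H = [[-10, -6], [-6, -4]].
det(H) = 4, tr(H) = -14.
det(H) > 0 and tr(H) < 0, so H is negative definite everywhere: concave.

concave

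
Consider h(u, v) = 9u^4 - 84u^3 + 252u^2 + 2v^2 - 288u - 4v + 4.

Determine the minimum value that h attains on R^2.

h(u,v) separates as P(u) + Q(v) + 4, so its minimum is min P + min Q + 4.
P'(u) = 36(u - 4)(u - 2)(u - 1) vanishes at u ∈ {1, 2, 4}; Q'(v) = 4v - 4 vanishes at v ∈ {1}.
Local minima of P (where P''>0): P(1)=-111, P(4)=-192. Local minima of Q: Q(1)=-2.
So the global minimum of h is P(4) + Q(1) + 4 = -192 − 2 + 4 = -190, attained at (4, 1).

-190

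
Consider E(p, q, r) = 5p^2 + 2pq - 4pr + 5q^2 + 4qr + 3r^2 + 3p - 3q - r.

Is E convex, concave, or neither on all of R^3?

E is quadratic, so its Hessian is the constant matrix H = [[10, 2, -4], [2, 10, 4], [-4, 4, 6]].
Leading principal minors: 10, 96, 192.
All positive ⇒ H ≻ 0 ⇒ convex.

convex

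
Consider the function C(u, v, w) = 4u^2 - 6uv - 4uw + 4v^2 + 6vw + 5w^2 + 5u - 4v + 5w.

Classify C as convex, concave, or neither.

convex

C is quadratic, so its Hessian is the constant matrix H = [[8, -6, -4], [-6, 8, 6], [-4, 6, 10]].
Leading principal minors: 8, 28, 152.
All positive ⇒ H ≻ 0 ⇒ convex.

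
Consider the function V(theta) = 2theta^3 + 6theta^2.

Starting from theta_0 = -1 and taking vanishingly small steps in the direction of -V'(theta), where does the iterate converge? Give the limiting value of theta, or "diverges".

0

V'(theta) = 6theta(theta + 2), so V'(-1) = -6.
Gradient descent moves in the -V' direction, i.e. theta is increasing.
The nearest critical point in that direction is theta = 0, where V'' = 12 > 0 (a local minimum). The iterate converges there.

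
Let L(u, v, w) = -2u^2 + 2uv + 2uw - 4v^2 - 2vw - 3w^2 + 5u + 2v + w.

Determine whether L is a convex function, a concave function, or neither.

concave

L is quadratic, so its Hessian is the constant matrix H = [[-4, 2, 2], [2, -8, -2], [2, -2, -6]].
Leading principal minors: -4, 28, -136.
Signs alternate −, +, − ⇒ H ≺ 0 ⇒ concave.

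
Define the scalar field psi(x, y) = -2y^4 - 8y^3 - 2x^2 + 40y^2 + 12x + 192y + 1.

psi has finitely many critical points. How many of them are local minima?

psi separates as a function of x plus a function of y, so ∇psi=0 decouples.
∂psi/∂x = -4(x - 3) = 0 at x ∈ {3}; ∂psi/∂y = -8(y - 3)(y + 2)(y + 4) = 0 at y ∈ {-4, -2, 3}.
The Hessian is diagonal: diag(psi_xx, psi_yy). Second derivatives: psi_xx(3)=-4; psi_yy(-4)=-112, psi_yy(-2)=80, psi_yy(3)=-280.
Local minima occur where both diagonal entries positive: none. Count: 0.

0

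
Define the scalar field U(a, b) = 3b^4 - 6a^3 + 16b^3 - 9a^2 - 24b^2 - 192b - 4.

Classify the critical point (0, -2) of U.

The mixed partial ∂²U/∂a∂b is 0, so the Hessian at any point is diag(U_aa, U_bb) = diag(-18(2a + 1), 12(3b^2 + 8b - 4)).
At (0, -2): H = diag(-18, -96).
Both eigenvalues are negative, so H is negative definite: a local maximum.

local maximum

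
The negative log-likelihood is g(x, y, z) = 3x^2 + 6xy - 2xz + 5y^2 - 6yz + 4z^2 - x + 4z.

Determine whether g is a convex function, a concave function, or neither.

convex

g is quadratic, so its Hessian is the constant matrix H = [[6, 6, -2], [6, 10, -6], [-2, -6, 8]].
Leading principal minors: 6, 24, 80.
All positive ⇒ H ≻ 0 ⇒ convex.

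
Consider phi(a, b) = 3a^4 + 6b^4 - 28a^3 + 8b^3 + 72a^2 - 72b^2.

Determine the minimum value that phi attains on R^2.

phi(a,b) separates as P(a) + Q(b), so its minimum is min P + min Q.
P'(a) = 12a(a - 4)(a - 3) vanishes at a ∈ {0, 3, 4}; Q'(b) = 24b(b - 2)(b + 3) vanishes at b ∈ {-3, 0, 2}.
Local minima of P (where P''>0): P(0)=0, P(4)=128. Local minima of Q: Q(-3)=-378, Q(2)=-128.
So the global minimum of phi is P(0) + Q(-3) = 0 − 378 = -378, attained at (0, -3).

-378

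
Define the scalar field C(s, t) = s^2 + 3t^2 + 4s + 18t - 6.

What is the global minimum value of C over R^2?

-37

C(s,t) separates as P(s) + Q(t) − 6, so its minimum is min P + min Q − 6.
P'(s) = 2s + 4 vanishes at s ∈ {-2}; Q'(t) = 6(t + 3) vanishes at t ∈ {-3}.
Local minima of P (where P''>0): P(-2)=-4. Local minima of Q: Q(-3)=-27.
So the global minimum of C is P(-2) + Q(-3) − 6 = -4 − 27 − 6 = -37, attained at (-2, -3).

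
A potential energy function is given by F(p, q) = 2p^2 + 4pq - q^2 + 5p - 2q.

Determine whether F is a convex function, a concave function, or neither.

F is quadratic, so its Hessian is the constant matrix H = [[4, 4], [4, -2]].
det(H) = -24, tr(H) = 2.
det(H) < 0, so H is indefinite: neither convex nor concave.

neither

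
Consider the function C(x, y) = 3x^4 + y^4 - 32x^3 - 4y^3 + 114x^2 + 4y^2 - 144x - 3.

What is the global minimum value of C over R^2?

-62

C(x,y) separates as P(x) + Q(y) − 3, so its minimum is min P + min Q − 3.
P'(x) = 12(x - 4)(x - 3)(x - 1) vanishes at x ∈ {1, 3, 4}; Q'(y) = 4y(y - 2)(y - 1) vanishes at y ∈ {0, 1, 2}.
Local minima of P (where P''>0): P(1)=-59, P(4)=-32. Local minima of Q: Q(0)=0, Q(2)=0.
So the global minimum of C is P(1) + Q(0) − 3 = -59 + 0 − 3 = -62, attained at (1, 0).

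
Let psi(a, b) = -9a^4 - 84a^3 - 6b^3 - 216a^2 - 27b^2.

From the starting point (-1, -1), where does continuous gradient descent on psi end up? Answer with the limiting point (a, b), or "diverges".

psi is separable, so gradient descent decouples: a follows -∂psi/∂a, b follows -∂psi/∂b.
∂psi/∂a = -36a(a + 3)(a + 4); at a=-1 this is 216, so a decreases.
∂psi/∂b = -18b(b + 3); at b=-1 this is 36, so b decreases.
a converges to its nearest critical value -3 (a local min of the a-part); b converges to -3. The iterate converges to (-3, -3).

(-3, -3)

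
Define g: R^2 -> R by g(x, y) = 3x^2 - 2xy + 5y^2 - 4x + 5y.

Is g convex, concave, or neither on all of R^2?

convex

g is quadratic, so its Hessian is the constant matrix H = [[6, -2], [-2, 10]].
det(H) = 56, tr(H) = 16.
det(H) > 0 and tr(H) > 0, so H is positive definite everywhere: convex.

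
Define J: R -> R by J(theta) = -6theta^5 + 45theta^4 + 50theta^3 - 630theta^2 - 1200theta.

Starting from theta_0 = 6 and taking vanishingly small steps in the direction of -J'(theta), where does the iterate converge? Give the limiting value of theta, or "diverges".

diverges

J'(theta) = -30(theta - 5)(theta - 4)(theta + 1)(theta + 2), so J'(6) = -3360.
Gradient descent moves in the -J' direction, i.e. theta is increasing.
There is no critical point above theta=6, and J' keeps the same sign, so the iterate runs off to +∞.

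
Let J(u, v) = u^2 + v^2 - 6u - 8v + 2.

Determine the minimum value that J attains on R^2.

-23

J(u,v) separates as P(u) + Q(v) + 2, so its minimum is min P + min Q + 2.
P'(u) = 2u - 6 vanishes at u ∈ {3}; Q'(v) = 2v - 8 vanishes at v ∈ {4}.
Local minima of P (where P''>0): P(3)=-9. Local minima of Q: Q(4)=-16.
So the global minimum of J is P(3) + Q(4) + 2 = -9 − 16 + 2 = -23, attained at (3, 4).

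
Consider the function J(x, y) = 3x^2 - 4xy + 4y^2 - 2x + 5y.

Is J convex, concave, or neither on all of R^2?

J is quadratic, so its Hessian is the constant matrix H = [[6, -4], [-4, 8]].
det(H) = 32, tr(H) = 14.
det(H) > 0 and tr(H) > 0, so H is positive definite everywhere: convex.

convex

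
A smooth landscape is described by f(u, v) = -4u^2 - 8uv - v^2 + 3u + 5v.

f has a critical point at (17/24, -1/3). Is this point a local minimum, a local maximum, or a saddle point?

saddle point

The Hessian of f is constant: H = [[-8, -8], [-8, -2]].
det(H) = (-8)·(-2) − (-8)² = -48.
Since det(H) < 0, H is indefinite and the critical point is a saddle point.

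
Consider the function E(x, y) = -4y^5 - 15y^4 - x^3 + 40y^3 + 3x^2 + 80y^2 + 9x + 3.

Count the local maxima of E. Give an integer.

2

E separates as a function of x plus a function of y, so ∇E=0 decouples.
∂E/∂x = -3(x - 3)(x + 1) = 0 at x ∈ {-1, 3}; ∂E/∂y = -20y(y - 2)(y + 1)(y + 4) = 0 at y ∈ {-4, -1, 0, 2}.
The Hessian is diagonal: diag(E_xx, E_yy). Second derivatives: E_xx(-1)=12, E_xx(3)=-12; E_yy(-4)=1440, E_yy(-1)=-180, E_yy(0)=160, E_yy(2)=-720.
Local maxima occur where both diagonal entries negative: (3, -1), (3, 2). Count: 2.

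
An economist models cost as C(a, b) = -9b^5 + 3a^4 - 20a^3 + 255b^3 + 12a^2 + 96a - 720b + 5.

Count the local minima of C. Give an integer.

4

C separates as a function of a plus a function of b, so ∇C=0 decouples.
∂C/∂a = 12(a - 4)(a - 2)(a + 1) = 0 at a ∈ {-1, 2, 4}; ∂C/∂b = -45(b - 4)(b - 1)(b + 1)(b + 4) = 0 at b ∈ {-4, -1, 1, 4}.
The Hessian is diagonal: diag(C_aa, C_bb). Second derivatives: C_aa(-1)=180, C_aa(2)=-72, C_aa(4)=120; C_bb(-4)=5400, C_bb(-1)=-1350, C_bb(1)=1350, C_bb(4)=-5400.
Local minima occur where both diagonal entries positive: (-1, -4), (-1, 1), (4, -4), (4, 1). Count: 4.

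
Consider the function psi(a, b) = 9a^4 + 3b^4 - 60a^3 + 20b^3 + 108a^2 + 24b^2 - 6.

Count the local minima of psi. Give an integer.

4

psi separates as a function of a plus a function of b, so ∇psi=0 decouples.
∂psi/∂a = 36a(a - 3)(a - 2) = 0 at a ∈ {0, 2, 3}; ∂psi/∂b = 12b(b + 1)(b + 4) = 0 at b ∈ {-4, -1, 0}.
The Hessian is diagonal: diag(psi_aa, psi_bb). Second derivatives: psi_aa(0)=216, psi_aa(2)=-72, psi_aa(3)=108; psi_bb(-4)=144, psi_bb(-1)=-36, psi_bb(0)=48.
Local minima occur where both diagonal entries positive: (0, -4), (0, 0), (3, -4), (3, 0). Count: 4.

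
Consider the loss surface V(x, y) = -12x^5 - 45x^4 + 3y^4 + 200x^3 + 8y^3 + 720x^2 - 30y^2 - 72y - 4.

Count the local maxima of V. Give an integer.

2

V separates as a function of x plus a function of y, so ∇V=0 decouples.
∂V/∂x = -60x(x - 3)(x + 2)(x + 4) = 0 at x ∈ {-4, -2, 0, 3}; ∂V/∂y = 12(y - 2)(y + 1)(y + 3) = 0 at y ∈ {-3, -1, 2}.
The Hessian is diagonal: diag(V_xx, V_yy). Second derivatives: V_xx(-4)=3360, V_xx(-2)=-1200, V_xx(0)=1440, V_xx(3)=-6300; V_yy(-3)=120, V_yy(-1)=-72, V_yy(2)=180.
Local maxima occur where both diagonal entries negative: (-2, -1), (3, -1). Count: 2.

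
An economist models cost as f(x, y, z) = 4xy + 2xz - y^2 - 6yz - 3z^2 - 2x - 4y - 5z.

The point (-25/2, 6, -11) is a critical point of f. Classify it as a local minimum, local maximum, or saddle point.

The Hessian is constant: H = [[0, 4, 2], [4, -2, -6], [2, -6, -6]].
Leading principal minors: Δ₁ = 0, Δ₂ = -16, Δ₃ = 8.
The minors fit neither the all-positive nor the alternating-sign pattern, so H is indefinite: a saddle point.

saddle point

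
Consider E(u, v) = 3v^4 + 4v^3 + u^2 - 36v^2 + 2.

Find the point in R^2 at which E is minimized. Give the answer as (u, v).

E(u,v) separates as P(u) + Q(v) + 2, so its minimum is min P + min Q + 2.
P'(u) = 2u vanishes at u ∈ {0}; Q'(v) = 12v(v - 2)(v + 3) vanishes at v ∈ {-3, 0, 2}.
Local minima of P (where P''>0): P(0)=0. Local minima of Q: Q(-3)=-189, Q(2)=-64.
So the global minimum of E is P(0) + Q(-3) + 2 = 0 − 189 + 2 = -187, attained at (0, -3).

(0, -3)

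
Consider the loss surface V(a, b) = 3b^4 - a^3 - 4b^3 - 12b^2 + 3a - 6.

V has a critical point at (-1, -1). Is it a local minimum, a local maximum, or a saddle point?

The mixed partial ∂²V/∂a∂b is 0, so the Hessian at any point is diag(V_aa, V_bb) = diag(-6a, 12(3b^2 - 2b - 2)).
At (-1, -1): H = diag(6, 36).
Both eigenvalues are positive, so H is positive definite: a local minimum.

local minimum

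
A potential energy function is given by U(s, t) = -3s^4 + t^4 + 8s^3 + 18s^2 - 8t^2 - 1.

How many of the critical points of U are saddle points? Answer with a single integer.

U separates as a function of s plus a function of t, so ∇U=0 decouples.
∂U/∂s = -12s(s - 3)(s + 1) = 0 at s ∈ {-1, 0, 3}; ∂U/∂t = 4t(t - 2)(t + 2) = 0 at t ∈ {-2, 0, 2}.
The Hessian is diagonal: diag(U_ss, U_tt). Second derivatives: U_ss(-1)=-48, U_ss(0)=36, U_ss(3)=-144; U_tt(-2)=32, U_tt(0)=-16, U_tt(2)=32.
Saddle points occur where the two diagonal entries have opposite signs: (-1, -2), (-1, 2), (0, 0), (3, -2), (3, 2). Count: 5.

5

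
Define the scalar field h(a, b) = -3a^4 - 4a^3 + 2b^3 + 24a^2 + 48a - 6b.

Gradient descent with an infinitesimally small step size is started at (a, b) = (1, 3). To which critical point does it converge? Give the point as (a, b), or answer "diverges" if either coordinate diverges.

(-1, 1)

h is separable, so gradient descent decouples: a follows -∂h/∂a, b follows -∂h/∂b.
∂h/∂a = -12(a - 2)(a + 1)(a + 2); at a=1 this is 72, so a decreases.
∂h/∂b = 6(b - 1)(b + 1); at b=3 this is 48, so b decreases.
a converges to its nearest critical value -1 (a local min of the a-part); b converges to 1. The iterate converges to (-1, 1).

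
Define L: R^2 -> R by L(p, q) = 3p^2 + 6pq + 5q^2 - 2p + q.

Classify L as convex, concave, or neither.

L is quadratic, so its Hessian is the constant matrix H = [[6, 6], [6, 10]].
det(H) = 24, tr(H) = 16.
det(H) > 0 and tr(H) > 0, so H is positive definite everywhere: convex.

convex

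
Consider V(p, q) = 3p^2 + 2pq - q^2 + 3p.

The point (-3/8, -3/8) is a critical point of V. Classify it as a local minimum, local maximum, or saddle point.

The Hessian of V is constant: H = [[6, 2], [2, -2]].
det(H) = 6·(-2) − 2² = -16.
Since det(H) < 0, H is indefinite and the critical point is a saddle point.

saddle point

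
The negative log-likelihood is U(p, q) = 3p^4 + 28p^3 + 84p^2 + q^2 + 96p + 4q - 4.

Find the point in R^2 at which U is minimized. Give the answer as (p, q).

(-4, -2)

U(p,q) separates as A(p) + B(q) − 4, so its minimum is min A + min B − 4.
A'(p) = 12(p + 1)(p + 2)(p + 4) vanishes at p ∈ {-4, -2, -1}; B'(q) = 2q + 4 vanishes at q ∈ {-2}.
Local minima of A (where A''>0): A(-4)=-64, A(-1)=-37. Local minima of B: B(-2)=-4.
So the global minimum of U is A(-4) + B(-2) − 4 = -64 − 4 − 4 = -72, attained at (-4, -2).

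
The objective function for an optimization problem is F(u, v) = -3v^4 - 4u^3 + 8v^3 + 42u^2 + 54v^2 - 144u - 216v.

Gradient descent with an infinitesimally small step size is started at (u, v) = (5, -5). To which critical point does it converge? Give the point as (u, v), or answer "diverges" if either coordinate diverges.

F is separable, so gradient descent decouples: u follows -∂F/∂u, v follows -∂F/∂v.
∂F/∂u = -12(u - 4)(u - 3); at u=5 this is -24, so u increases.
∂F/∂v = -12(v - 3)(v - 2)(v + 3); at v=-5 this is 1344, so v decreases.
The u-coordinate has no critical point in that direction and runs off to infinity.

diverges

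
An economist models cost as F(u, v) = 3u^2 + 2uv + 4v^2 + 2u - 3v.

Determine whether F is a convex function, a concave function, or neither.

F is quadratic, so its Hessian is the constant matrix H = [[6, 2], [2, 8]].
det(H) = 44, tr(H) = 14.
det(H) > 0 and tr(H) > 0, so H is positive definite everywhere: convex.

convex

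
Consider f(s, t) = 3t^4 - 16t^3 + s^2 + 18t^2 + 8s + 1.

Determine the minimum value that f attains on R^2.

-42

f(s,t) separates as P(s) + Q(t) + 1, so its minimum is min P + min Q + 1.
P'(s) = 2s + 8 vanishes at s ∈ {-4}; Q'(t) = 12t(t - 3)(t - 1) vanishes at t ∈ {0, 1, 3}.
Local minima of P (where P''>0): P(-4)=-16. Local minima of Q: Q(0)=0, Q(3)=-27.
So the global minimum of f is P(-4) + Q(3) + 1 = -16 − 27 + 1 = -42, attained at (-4, 3).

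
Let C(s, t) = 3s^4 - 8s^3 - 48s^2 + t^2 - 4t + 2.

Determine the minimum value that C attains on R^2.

C(s,t) separates as P(s) + Q(t) + 2, so its minimum is min P + min Q + 2.
P'(s) = 12s(s - 4)(s + 2) vanishes at s ∈ {-2, 0, 4}; Q'(t) = 2(t - 2) vanishes at t ∈ {2}.
Local minima of P (where P''>0): P(-2)=-80, P(4)=-512. Local minima of Q: Q(2)=-4.
So the global minimum of C is P(4) + Q(2) + 2 = -512 − 4 + 2 = -514, attained at (4, 2).

-514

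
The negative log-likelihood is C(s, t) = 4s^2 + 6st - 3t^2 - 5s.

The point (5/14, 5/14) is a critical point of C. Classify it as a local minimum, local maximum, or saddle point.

The Hessian of C is constant: H = [[8, 6], [6, -6]].
det(H) = 8·(-6) − 6² = -84.
Since det(H) < 0, H is indefinite and the critical point is a saddle point.

saddle point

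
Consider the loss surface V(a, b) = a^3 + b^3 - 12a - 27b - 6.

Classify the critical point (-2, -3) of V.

local maximum

The mixed partial ∂²V/∂a∂b is 0, so the Hessian at any point is diag(V_aa, V_bb) = diag(6a, 6b).
At (-2, -3): H = diag(-12, -18).
Both eigenvalues are negative, so H is negative definite: a local maximum.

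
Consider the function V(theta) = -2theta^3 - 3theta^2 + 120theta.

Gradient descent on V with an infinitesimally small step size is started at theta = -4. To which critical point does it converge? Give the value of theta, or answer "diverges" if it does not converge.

V'(theta) = -6(theta - 4)(theta + 5), so V'(-4) = 48.
Gradient descent moves in the -V' direction, i.e. theta is decreasing.
The nearest critical point in that direction is theta = -5, where V'' = 54 > 0 (a local minimum). The iterate converges there.

-5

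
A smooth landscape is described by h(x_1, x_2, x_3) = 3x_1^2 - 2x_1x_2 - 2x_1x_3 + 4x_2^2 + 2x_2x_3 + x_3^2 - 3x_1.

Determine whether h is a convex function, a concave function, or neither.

convex

h is quadratic, so its Hessian is the constant matrix H = [[6, -2, -2], [-2, 8, 2], [-2, 2, 2]].
Leading principal minors: 6, 44, 48.
All positive ⇒ H ≻ 0 ⇒ convex.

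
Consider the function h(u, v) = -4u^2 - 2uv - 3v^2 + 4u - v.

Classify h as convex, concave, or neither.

concave

h is quadratic, so its Hessian is the constant matrix H = [[-8, -2], [-2, -6]].
det(H) = 44, tr(H) = -14.
det(H) > 0 and tr(H) < 0, so H is negative definite everywhere: concave.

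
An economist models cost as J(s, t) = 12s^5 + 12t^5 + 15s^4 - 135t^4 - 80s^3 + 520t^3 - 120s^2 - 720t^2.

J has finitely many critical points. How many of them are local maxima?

J separates as a function of s plus a function of t, so ∇J=0 decouples.
∂J/∂s = 60s(s - 2)(s + 1)(s + 2) = 0 at s ∈ {-2, -1, 0, 2}; ∂J/∂t = 60t(t - 4)(t - 3)(t - 2) = 0 at t ∈ {0, 2, 3, 4}.
The Hessian is diagonal: diag(J_ss, J_tt). Second derivatives: J_ss(-2)=-480, J_ss(-1)=180, J_ss(0)=-240, J_ss(2)=1440; J_tt(0)=-1440, J_tt(2)=240, J_tt(3)=-180, J_tt(4)=480.
Local maxima occur where both diagonal entries negative: (-2, 0), (-2, 3), (0, 0), (0, 3). Count: 4.

4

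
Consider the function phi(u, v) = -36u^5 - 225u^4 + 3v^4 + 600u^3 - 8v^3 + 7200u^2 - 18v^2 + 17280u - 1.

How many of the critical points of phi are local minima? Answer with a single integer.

4

phi separates as a function of u plus a function of v, so ∇phi=0 decouples.
∂phi/∂u = -180(u - 4)(u + 2)(u + 3)(u + 4) = 0 at u ∈ {-4, -3, -2, 4}; ∂phi/∂v = 12v(v - 3)(v + 1) = 0 at v ∈ {-1, 0, 3}.
The Hessian is diagonal: diag(phi_uu, phi_vv). Second derivatives: phi_uu(-4)=2880, phi_uu(-3)=-1260, phi_uu(-2)=2160, phi_uu(4)=-60480; phi_vv(-1)=48, phi_vv(0)=-36, phi_vv(3)=144.
Local minima occur where both diagonal entries positive: (-4, -1), (-4, 3), (-2, -1), (-2, 3). Count: 4.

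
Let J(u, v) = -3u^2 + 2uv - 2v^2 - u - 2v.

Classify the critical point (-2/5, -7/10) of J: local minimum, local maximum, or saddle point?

local maximum

The Hessian of J is constant: H = [[-6, 2], [2, -4]].
det(H) = (-6)·(-4) − 2² = 20.
det(H) > 0 and tr(H) = -10 < 0, so H is negative definite and the point is a local maximum.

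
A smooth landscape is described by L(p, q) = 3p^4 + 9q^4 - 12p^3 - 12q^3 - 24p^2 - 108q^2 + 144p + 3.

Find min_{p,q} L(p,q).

L(p,q) separates as A(p) + B(q) + 3, so its minimum is min A + min B + 3.
A'(p) = 12(p - 3)(p - 2)(p + 2) vanishes at p ∈ {-2, 2, 3}; B'(q) = 36q(q - 3)(q + 2) vanishes at q ∈ {-2, 0, 3}.
Local minima of A (where A''>0): A(-2)=-240, A(3)=135. Local minima of B: B(-2)=-192, B(3)=-567.
So the global minimum of L is A(-2) + B(3) + 3 = -240 − 567 + 3 = -804, attained at (-2, 3).

-804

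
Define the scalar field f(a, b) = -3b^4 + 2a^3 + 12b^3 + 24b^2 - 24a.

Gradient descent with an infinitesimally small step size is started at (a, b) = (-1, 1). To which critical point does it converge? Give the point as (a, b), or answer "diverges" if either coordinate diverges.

(2, 0)

f is separable, so gradient descent decouples: a follows -∂f/∂a, b follows -∂f/∂b.
∂f/∂a = 6(a - 2)(a + 2); at a=-1 this is -18, so a increases.
∂f/∂b = -12b(b - 4)(b + 1); at b=1 this is 72, so b decreases.
a converges to its nearest critical value 2 (a local min of the a-part); b converges to 0. The iterate converges to (2, 0).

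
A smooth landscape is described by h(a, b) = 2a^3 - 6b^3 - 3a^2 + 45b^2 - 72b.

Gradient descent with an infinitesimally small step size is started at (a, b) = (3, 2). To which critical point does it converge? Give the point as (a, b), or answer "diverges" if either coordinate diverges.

(1, 1)

h is separable, so gradient descent decouples: a follows -∂h/∂a, b follows -∂h/∂b.
∂h/∂a = 6a(a - 1); at a=3 this is 36, so a decreases.
∂h/∂b = -18(b - 4)(b - 1); at b=2 this is 36, so b decreases.
a converges to its nearest critical value 1 (a local min of the a-part); b converges to 1. The iterate converges to (1, 1).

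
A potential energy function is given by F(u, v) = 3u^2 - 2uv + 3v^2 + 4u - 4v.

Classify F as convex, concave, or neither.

convex

F is quadratic, so its Hessian is the constant matrix H = [[6, -2], [-2, 6]].
det(H) = 32, tr(H) = 12.
det(H) > 0 and tr(H) > 0, so H is positive definite everywhere: convex.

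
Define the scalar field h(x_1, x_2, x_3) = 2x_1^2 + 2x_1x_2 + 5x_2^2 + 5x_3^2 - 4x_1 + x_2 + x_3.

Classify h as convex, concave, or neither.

h is quadratic, so its Hessian is the constant matrix H = [[4, 2, 0], [2, 10, 0], [0, 0, 10]].
Leading principal minors: 4, 36, 360.
All positive ⇒ H ≻ 0 ⇒ convex.

convex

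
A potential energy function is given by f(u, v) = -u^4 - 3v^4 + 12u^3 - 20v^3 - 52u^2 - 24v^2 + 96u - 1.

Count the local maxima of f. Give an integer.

f separates as a function of u plus a function of v, so ∇f=0 decouples.
∂f/∂u = -4(u - 4)(u - 3)(u - 2) = 0 at u ∈ {2, 3, 4}; ∂f/∂v = -12v(v + 1)(v + 4) = 0 at v ∈ {-4, -1, 0}.
The Hessian is diagonal: diag(f_uu, f_vv). Second derivatives: f_uu(2)=-8, f_uu(3)=4, f_uu(4)=-8; f_vv(-4)=-144, f_vv(-1)=36, f_vv(0)=-48.
Local maxima occur where both diagonal entries negative: (2, -4), (2, 0), (4, -4), (4, 0). Count: 4.

4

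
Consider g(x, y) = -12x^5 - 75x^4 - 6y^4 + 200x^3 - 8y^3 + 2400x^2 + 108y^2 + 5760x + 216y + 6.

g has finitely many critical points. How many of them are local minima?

2

g separates as a function of x plus a function of y, so ∇g=0 decouples.
∂g/∂x = -60(x - 4)(x + 2)(x + 3)(x + 4) = 0 at x ∈ {-4, -3, -2, 4}; ∂g/∂y = -24(y - 3)(y + 1)(y + 3) = 0 at y ∈ {-3, -1, 3}.
The Hessian is diagonal: diag(g_xx, g_yy). Second derivatives: g_xx(-4)=960, g_xx(-3)=-420, g_xx(-2)=720, g_xx(4)=-20160; g_yy(-3)=-288, g_yy(-1)=192, g_yy(3)=-576.
Local minima occur where both diagonal entries positive: (-4, -1), (-2, -1). Count: 2.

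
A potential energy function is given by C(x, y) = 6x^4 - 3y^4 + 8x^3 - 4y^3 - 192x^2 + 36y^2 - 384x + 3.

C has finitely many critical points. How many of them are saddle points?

C separates as a function of x plus a function of y, so ∇C=0 decouples.
∂C/∂x = 24(x - 4)(x + 1)(x + 4) = 0 at x ∈ {-4, -1, 4}; ∂C/∂y = -12y(y - 2)(y + 3) = 0 at y ∈ {-3, 0, 2}.
The Hessian is diagonal: diag(C_xx, C_yy). Second derivatives: C_xx(-4)=576, C_xx(-1)=-360, C_xx(4)=960; C_yy(-3)=-180, C_yy(0)=72, C_yy(2)=-120.
Saddle points occur where the two diagonal entries have opposite signs: (-4, -3), (-4, 2), (-1, 0), (4, -3), (4, 2). Count: 5.

5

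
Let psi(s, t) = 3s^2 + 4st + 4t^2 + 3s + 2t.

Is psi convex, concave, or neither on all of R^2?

convex

psi is quadratic, so its Hessian is the constant matrix H = [[6, 4], [4, 8]].
det(H) = 32, tr(H) = 14.
det(H) > 0 and tr(H) > 0, so H is positive definite everywhere: convex.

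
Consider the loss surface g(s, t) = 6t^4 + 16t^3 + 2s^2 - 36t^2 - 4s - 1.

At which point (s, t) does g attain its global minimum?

(1, -3)

g(s,t) separates as P(s) + Q(t) − 1, so its minimum is min P + min Q − 1.
P'(s) = 4s - 4 vanishes at s ∈ {1}; Q'(t) = 24t(t - 1)(t + 3) vanishes at t ∈ {-3, 0, 1}.
Local minima of P (where P''>0): P(1)=-2. Local minima of Q: Q(-3)=-270, Q(1)=-14.
So the global minimum of g is P(1) + Q(-3) − 1 = -2 − 270 − 1 = -273, attained at (1, -3).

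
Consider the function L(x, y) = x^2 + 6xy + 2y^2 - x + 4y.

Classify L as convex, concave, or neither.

neither

L is quadratic, so its Hessian is the constant matrix H = [[2, 6], [6, 4]].
det(H) = -28, tr(H) = 6.
det(H) < 0, so H is indefinite: neither convex nor concave.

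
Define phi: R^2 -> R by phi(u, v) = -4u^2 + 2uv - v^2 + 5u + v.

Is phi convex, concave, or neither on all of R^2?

phi is quadratic, so its Hessian is the constant matrix H = [[-8, 2], [2, -2]].
det(H) = 12, tr(H) = -10.
det(H) > 0 and tr(H) < 0, so H is negative definite everywhere: concave.

concave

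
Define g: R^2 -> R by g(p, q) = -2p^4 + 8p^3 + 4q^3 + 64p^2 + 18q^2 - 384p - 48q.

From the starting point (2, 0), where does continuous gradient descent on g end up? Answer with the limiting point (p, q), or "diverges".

g is separable, so gradient descent decouples: p follows -∂g/∂p, q follows -∂g/∂q.
∂g/∂p = -8(p - 4)(p - 3)(p + 4); at p=2 this is -96, so p increases.
∂g/∂q = 12(q - 1)(q + 4); at q=0 this is -48, so q increases.
p converges to its nearest critical value 3 (a local min of the p-part); q converges to 1. The iterate converges to (3, 1).

(3, 1)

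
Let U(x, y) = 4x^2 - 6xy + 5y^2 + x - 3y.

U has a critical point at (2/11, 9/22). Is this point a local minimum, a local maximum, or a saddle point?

The Hessian of U is constant: H = [[8, -6], [-6, 10]].
det(H) = 8·10 − (-6)² = 44.
det(H) > 0 and tr(H) = 18 > 0, so H is positive definite and the point is a local minimum.

local minimum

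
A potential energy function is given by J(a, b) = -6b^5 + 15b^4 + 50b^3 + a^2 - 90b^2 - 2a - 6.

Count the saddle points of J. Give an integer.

2

J separates as a function of a plus a function of b, so ∇J=0 decouples.
∂J/∂a = 2(a - 1) = 0 at a ∈ {1}; ∂J/∂b = -30b(b - 3)(b - 1)(b + 2) = 0 at b ∈ {-2, 0, 1, 3}.
The Hessian is diagonal: diag(J_aa, J_bb). Second derivatives: J_aa(1)=2; J_bb(-2)=900, J_bb(0)=-180, J_bb(1)=180, J_bb(3)=-900.
Saddle points occur where the two diagonal entries have opposite signs: (1, 0), (1, 3). Count: 2.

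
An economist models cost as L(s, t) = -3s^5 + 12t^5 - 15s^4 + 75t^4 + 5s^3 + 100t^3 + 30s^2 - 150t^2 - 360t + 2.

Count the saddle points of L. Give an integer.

8

L separates as a function of s plus a function of t, so ∇L=0 decouples.
∂L/∂s = -15s(s - 1)(s + 1)(s + 4) = 0 at s ∈ {-4, -1, 0, 1}; ∂L/∂t = 60(t - 1)(t + 1)(t + 2)(t + 3) = 0 at t ∈ {-3, -2, -1, 1}.
The Hessian is diagonal: diag(L_ss, L_tt). Second derivatives: L_ss(-4)=900, L_ss(-1)=-90, L_ss(0)=60, L_ss(1)=-150; L_tt(-3)=-480, L_tt(-2)=180, L_tt(-1)=-240, L_tt(1)=1440.
Saddle points occur where the two diagonal entries have opposite signs: (-4, -3), (-4, -1), (-1, -2), (-1, 1), (0, -3), (0, -1), (1, -2), (1, 1). Count: 8.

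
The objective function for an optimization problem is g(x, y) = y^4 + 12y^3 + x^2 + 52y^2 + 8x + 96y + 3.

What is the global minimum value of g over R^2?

-77

g(x,y) separates as P(x) + Q(y) + 3, so its minimum is min P + min Q + 3.
P'(x) = 2x + 8 vanishes at x ∈ {-4}; Q'(y) = 4(y + 2)(y + 3)(y + 4) vanishes at y ∈ {-4, -3, -2}.
Local minima of P (where P''>0): P(-4)=-16. Local minima of Q: Q(-4)=-64, Q(-2)=-64.
So the global minimum of g is P(-4) + Q(-4) + 3 = -16 − 64 + 3 = -77, attained at (-4, -4).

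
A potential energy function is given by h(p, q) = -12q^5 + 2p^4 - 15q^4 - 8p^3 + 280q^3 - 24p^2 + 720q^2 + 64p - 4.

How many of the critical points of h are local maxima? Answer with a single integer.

2

h separates as a function of p plus a function of q, so ∇h=0 decouples.
∂h/∂p = 8(p - 4)(p - 1)(p + 2) = 0 at p ∈ {-2, 1, 4}; ∂h/∂q = -60q(q - 4)(q + 2)(q + 3) = 0 at q ∈ {-3, -2, 0, 4}.
The Hessian is diagonal: diag(h_pp, h_qq). Second derivatives: h_pp(-2)=144, h_pp(1)=-72, h_pp(4)=144; h_qq(-3)=1260, h_qq(-2)=-720, h_qq(0)=1440, h_qq(4)=-10080.
Local maxima occur where both diagonal entries negative: (1, -2), (1, 4). Count: 2.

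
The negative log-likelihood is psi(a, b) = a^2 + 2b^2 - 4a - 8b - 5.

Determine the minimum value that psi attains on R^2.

-17

psi(a,b) separates as P(a) + Q(b) − 5, so its minimum is min P + min Q − 5.
P'(a) = 2a - 4 vanishes at a ∈ {2}; Q'(b) = 4b - 8 vanishes at b ∈ {2}.
Local minima of P (where P''>0): P(2)=-4. Local minima of Q: Q(2)=-8.
So the global minimum of psi is P(2) + Q(2) − 5 = -4 − 8 − 5 = -17, attained at (2, 2).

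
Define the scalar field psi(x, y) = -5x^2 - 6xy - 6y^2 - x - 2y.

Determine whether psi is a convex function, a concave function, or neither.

concave

psi is quadratic, so its Hessian is the constant matrix H = [[-10, -6], [-6, -12]].
det(H) = 84, tr(H) = -22.
det(H) > 0 and tr(H) < 0, so H is negative definite everywhere: concave.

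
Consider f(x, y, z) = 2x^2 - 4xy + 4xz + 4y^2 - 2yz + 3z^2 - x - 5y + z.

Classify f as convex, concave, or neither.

f is quadratic, so its Hessian is the constant matrix H = [[4, -4, 4], [-4, 8, -2], [4, -2, 6]].
Leading principal minors: 4, 16, 16.
All positive ⇒ H ≻ 0 ⇒ convex.

convex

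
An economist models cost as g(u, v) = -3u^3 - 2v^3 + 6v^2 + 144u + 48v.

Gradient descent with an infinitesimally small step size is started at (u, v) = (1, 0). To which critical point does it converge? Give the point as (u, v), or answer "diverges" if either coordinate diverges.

g is separable, so gradient descent decouples: u follows -∂g/∂u, v follows -∂g/∂v.
∂g/∂u = -9(u - 4)(u + 4); at u=1 this is 135, so u decreases.
∂g/∂v = -6(v - 4)(v + 2); at v=0 this is 48, so v decreases.
u converges to its nearest critical value -4 (a local min of the u-part); v converges to -2. The iterate converges to (-4, -2).

(-4, -2)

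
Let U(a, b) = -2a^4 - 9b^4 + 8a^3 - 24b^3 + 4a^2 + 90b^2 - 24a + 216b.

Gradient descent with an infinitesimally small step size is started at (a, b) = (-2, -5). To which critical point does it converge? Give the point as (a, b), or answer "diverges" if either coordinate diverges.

U is separable, so gradient descent decouples: a follows -∂U/∂a, b follows -∂U/∂b.
∂U/∂a = -8(a - 3)(a - 1)(a + 1); at a=-2 this is 120, so a decreases.
∂U/∂b = -36(b - 2)(b + 1)(b + 3); at b=-5 this is 2016, so b decreases.
The a-coordinate has no critical point in that direction and runs off to infinity.

diverges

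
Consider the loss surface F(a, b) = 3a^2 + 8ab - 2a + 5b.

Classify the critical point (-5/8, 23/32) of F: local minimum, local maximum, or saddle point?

saddle point

The Hessian of F is constant: H = [[6, 8], [8, 0]].
det(H) = 6·0 − 8² = -64.
Since det(H) < 0, H is indefinite and the critical point is a saddle point.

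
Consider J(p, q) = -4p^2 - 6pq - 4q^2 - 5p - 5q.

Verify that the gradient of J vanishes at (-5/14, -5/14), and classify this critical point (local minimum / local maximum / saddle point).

∇J = (-8p - 6q - 5, -6p - 8q - 5); substituting (-5/14, -5/14) gives ∇J = (0, 0), so (-5/14, -5/14) is indeed a critical point.
The Hessian of J is constant: H = [[-8, -6], [-6, -8]].
det(H) = (-8)·(-8) − (-6)² = 28.
det(H) > 0 and tr(H) = -16 < 0, so H is negative definite and the point is a local maximum.

local maximum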